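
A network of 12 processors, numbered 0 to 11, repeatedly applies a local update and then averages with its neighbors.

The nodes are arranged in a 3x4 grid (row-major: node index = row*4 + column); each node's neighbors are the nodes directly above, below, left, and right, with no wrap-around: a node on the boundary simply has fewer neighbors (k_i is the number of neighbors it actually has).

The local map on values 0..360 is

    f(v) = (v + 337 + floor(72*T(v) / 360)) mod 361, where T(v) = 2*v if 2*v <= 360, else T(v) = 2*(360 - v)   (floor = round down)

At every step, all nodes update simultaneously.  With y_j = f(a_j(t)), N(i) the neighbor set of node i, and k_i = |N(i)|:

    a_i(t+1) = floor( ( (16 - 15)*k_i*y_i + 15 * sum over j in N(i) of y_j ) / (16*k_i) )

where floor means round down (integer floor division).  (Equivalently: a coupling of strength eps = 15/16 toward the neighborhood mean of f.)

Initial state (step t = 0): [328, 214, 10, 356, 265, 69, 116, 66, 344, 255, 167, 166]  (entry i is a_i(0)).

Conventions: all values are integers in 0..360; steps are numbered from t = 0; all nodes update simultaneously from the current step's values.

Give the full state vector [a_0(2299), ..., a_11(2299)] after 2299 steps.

Answer: [298, 298, 298, 298, 298, 298, 298, 298, 298, 298, 298, 298]
Key observation: The state at step 10, [298, 298, 298, 298, 298, 298, 298, 298, 298, 298, 298, 298], reappears at step 11: the system is in a cycle of period 1 from step 10 on.  Therefore the state at step 2299 equals the state at step 10 + ((2299 - 10) mod 1) = 10, which is [298, 298, 298, 298, 298, 298, 298, 298, 298, 298, 298, 298].

Derivation:
t=0: [328, 214, 10, 356, 265, 69, 116, 66, 344, 255, 167, 166]
t=1: [266, 246, 246, 217, 240, 224, 172, 216, 279, 206, 206, 142]
t=2: [266, 266, 245, 257, 272, 247, 250, 215, 255, 260, 213, 241]
t=3: [280, 271, 273, 259, 273, 276, 258, 268, 279, 263, 268, 249]
t=4: [282, 285, 277, 281, 286, 279, 281, 273, 280, 283, 273, 279]
t=5: [290, 287, 288, 284, 288, 289, 284, 287, 289, 286, 287, 283]
t=6: [292, 292, 290, 291, 293, 291, 292, 289, 291, 292, 290, 291]
t=7: [295, 294, 294, 293, 294, 294, 293, 294, 294, 294, 294, 293]
t=8: [296, 296, 295, 295, 296, 295, 295, 295, 296, 296, 295, 295]
t=9: [297, 297, 297, 297, 297, 297, 297, 297, 297, 297, 297, 297]
t=10: [298, 298, 298, 298, 298, 298, 298, 298, 298, 298, 298, 298]
t=11: [298, 298, 298, 298, 298, 298, 298, 298, 298, 298, 298, 298]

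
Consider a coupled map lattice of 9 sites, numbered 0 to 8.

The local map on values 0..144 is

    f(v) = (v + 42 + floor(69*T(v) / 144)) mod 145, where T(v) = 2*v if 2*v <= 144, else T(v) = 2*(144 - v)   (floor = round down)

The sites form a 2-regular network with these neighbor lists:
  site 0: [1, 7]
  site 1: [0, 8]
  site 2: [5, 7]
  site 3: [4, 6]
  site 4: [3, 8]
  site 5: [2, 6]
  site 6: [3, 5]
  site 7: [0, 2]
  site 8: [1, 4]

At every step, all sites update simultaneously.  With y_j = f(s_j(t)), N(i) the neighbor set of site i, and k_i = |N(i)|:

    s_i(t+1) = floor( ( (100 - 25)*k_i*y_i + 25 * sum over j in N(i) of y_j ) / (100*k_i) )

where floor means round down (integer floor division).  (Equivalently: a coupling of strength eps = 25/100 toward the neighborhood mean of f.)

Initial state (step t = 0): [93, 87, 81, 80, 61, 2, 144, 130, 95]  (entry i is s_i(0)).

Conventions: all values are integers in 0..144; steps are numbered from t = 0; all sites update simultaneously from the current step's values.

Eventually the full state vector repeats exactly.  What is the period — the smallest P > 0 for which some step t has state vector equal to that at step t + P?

Simulating step by step:
t=0: [93, 87, 81, 80, 61, 2, 144, 130, 95]
t=1: [38, 38, 39, 35, 21, 43, 41, 39, 35]
t=2: [116, 115, 119, 108, 89, 124, 121, 117, 107]
t=3: [39, 39, 39, 39, 38, 39, 39, 39, 38]
t=4: [118, 117, 118, 117, 116, 118, 118, 118, 116]
t=5: [39, 39, 39, 39, 39, 39, 39, 39, 39]
t=6: [118, 118, 118, 118, 118, 118, 118, 118, 118]
t=7: [39, 39, 39, 39, 39, 39, 39, 39, 39]

Answer: 2
Key observation: The state at step 5, [39, 39, 39, 39, 39, 39, 39, 39, 39], reappears at step 7 — and no state repeats earlier — so the cycle the system enters has period 2.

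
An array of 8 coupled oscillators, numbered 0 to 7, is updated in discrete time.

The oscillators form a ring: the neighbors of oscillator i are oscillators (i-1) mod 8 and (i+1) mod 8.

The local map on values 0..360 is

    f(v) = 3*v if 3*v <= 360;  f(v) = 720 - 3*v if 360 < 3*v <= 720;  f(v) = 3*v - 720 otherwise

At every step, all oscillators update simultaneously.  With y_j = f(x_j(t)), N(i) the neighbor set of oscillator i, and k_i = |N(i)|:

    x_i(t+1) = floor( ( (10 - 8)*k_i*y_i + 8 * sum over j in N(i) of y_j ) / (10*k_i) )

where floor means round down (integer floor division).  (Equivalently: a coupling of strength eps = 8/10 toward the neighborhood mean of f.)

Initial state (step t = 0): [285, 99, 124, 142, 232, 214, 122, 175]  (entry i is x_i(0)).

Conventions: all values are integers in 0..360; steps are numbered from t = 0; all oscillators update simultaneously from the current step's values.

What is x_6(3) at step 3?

Simulating step by step:
t=0: [285, 99, 124, 142, 232, 214, 122, 175]
t=1: [223, 252, 306, 207, 153, 166, 180, 234]
t=2: [31, 106, 93, 203, 180, 220, 132, 96]
t=3: [261, 212, 227, 205, 104, 213, 204, 224]

Answer: x_6(3) = 204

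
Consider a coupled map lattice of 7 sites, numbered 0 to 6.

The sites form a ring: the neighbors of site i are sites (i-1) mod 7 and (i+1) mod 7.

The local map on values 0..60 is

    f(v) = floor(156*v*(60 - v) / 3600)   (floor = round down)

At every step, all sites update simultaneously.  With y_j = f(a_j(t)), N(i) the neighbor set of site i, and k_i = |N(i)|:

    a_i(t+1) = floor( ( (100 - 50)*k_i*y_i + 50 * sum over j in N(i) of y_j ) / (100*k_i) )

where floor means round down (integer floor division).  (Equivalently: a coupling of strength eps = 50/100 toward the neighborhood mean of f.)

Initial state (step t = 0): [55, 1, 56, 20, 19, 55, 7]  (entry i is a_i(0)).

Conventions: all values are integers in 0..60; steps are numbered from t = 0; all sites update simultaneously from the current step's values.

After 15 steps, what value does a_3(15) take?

Simulating step by step:
t=0: [55, 1, 56, 20, 19, 55, 7]
t=1: [10, 6, 13, 27, 27, 17, 13]
t=2: [20, 18, 26, 35, 36, 31, 26]
t=3: [34, 34, 36, 37, 37, 37, 37]
t=4: [37, 37, 37, 36, 36, 36, 36]
t=5: [36, 36, 36, 36, 37, 37, 36]
t=6: [37, 37, 37, 36, 36, 36, 36]
t=7: [36, 36, 36, 36, 37, 37, 36]
t=8: [37, 37, 37, 36, 36, 36, 36]
t=9: [36, 36, 36, 36, 37, 37, 36]
t=10: [37, 37, 37, 36, 36, 36, 36]
t=11: [36, 36, 36, 36, 37, 37, 36]
t=12: [37, 37, 37, 36, 36, 36, 36]
t=13: [36, 36, 36, 36, 37, 37, 36]
t=14: [37, 37, 37, 36, 36, 36, 36]
t=15: [36, 36, 36, 36, 37, 37, 36]

Answer: a_3(15) = 36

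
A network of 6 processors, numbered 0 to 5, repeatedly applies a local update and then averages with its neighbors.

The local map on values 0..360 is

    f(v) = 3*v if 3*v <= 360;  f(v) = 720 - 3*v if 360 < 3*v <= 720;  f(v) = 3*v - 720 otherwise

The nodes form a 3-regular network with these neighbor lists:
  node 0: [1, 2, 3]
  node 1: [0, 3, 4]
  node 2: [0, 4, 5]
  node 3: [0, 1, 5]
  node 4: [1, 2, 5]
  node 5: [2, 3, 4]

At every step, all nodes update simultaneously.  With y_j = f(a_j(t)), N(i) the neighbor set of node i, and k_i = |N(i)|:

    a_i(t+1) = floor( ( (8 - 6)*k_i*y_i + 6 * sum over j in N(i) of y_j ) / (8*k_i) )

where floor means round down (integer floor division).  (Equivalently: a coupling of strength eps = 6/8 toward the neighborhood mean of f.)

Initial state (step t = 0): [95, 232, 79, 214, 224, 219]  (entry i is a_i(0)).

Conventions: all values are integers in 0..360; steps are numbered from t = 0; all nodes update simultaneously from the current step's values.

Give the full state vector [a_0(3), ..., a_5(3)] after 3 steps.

Simulating step by step:
t=0: [95, 232, 79, 214, 224, 219]
t=1: [156, 108, 158, 112, 93, 106]
t=2: [289, 297, 273, 307, 291, 294]
t=3: [154, 168, 140, 170, 146, 153]

Answer: [154, 168, 140, 170, 146, 153]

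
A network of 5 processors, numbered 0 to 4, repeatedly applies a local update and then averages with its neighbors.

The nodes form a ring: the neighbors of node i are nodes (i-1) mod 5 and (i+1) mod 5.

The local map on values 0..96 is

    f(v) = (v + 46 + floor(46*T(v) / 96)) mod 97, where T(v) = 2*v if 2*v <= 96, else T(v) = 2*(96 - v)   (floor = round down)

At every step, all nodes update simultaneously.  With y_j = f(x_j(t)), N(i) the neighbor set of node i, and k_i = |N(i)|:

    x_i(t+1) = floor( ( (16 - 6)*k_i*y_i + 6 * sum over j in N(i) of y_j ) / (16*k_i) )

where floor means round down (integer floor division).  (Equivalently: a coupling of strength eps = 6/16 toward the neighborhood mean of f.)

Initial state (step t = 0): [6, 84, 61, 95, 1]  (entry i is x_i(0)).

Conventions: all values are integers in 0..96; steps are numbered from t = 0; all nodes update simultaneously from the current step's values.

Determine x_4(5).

Answer: x_4(5) = 73

Derivation:
t=0: [6, 84, 61, 95, 1]
t=1: [52, 46, 43, 44, 48]
t=2: [42, 38, 34, 36, 41]
t=3: [29, 23, 17, 20, 27]
t=4: [20, 72, 82, 68, 17]
t=5: [76, 51, 43, 49, 73]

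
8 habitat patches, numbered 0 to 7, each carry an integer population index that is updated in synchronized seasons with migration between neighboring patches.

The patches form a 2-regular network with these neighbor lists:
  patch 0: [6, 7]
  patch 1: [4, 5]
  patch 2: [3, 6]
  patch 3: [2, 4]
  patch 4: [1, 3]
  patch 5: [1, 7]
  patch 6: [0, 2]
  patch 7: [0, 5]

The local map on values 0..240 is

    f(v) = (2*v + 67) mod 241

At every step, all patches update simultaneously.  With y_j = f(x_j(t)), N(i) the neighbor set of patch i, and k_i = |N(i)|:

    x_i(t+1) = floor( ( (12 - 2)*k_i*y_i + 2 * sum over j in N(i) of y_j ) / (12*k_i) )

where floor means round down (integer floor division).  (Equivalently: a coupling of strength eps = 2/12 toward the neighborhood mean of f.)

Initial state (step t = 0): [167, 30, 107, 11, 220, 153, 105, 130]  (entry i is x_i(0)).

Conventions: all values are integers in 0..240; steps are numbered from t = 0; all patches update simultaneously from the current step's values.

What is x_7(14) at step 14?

Simulating step by step:
t=0: [167, 30, 107, 11, 220, 153, 105, 130]
t=1: [143, 118, 43, 79, 38, 127, 46, 96]
t=2: [108, 70, 159, 212, 143, 73, 154, 31]
t=3: [56, 199, 131, 28, 111, 205, 127, 128]
t=4: [162, 210, 90, 113, 68, 222, 88, 102]
t=5: [127, 23, 9, 60, 173, 27, 14, 39]
t=6: [86, 118, 94, 177, 168, 122, 92, 137]
t=7: [208, 71, 27, 164, 155, 71, 29, 109]
t=8: [14, 202, 124, 149, 143, 195, 114, 54]
t=9: [98, 219, 76, 118, 122, 213, 59, 171]
t=10: [47, 25, 203, 75, 65, 25, 174, 142]
t=11: [157, 123, 225, 216, 192, 116, 177, 114]
t=12: [136, 82, 45, 34, 182, 58, 164, 61]
t=13: [110, 223, 154, 141, 188, 187, 149, 180]
t=14: [64, 59, 131, 118, 179, 184, 118, 175]

Answer: x_7(14) = 175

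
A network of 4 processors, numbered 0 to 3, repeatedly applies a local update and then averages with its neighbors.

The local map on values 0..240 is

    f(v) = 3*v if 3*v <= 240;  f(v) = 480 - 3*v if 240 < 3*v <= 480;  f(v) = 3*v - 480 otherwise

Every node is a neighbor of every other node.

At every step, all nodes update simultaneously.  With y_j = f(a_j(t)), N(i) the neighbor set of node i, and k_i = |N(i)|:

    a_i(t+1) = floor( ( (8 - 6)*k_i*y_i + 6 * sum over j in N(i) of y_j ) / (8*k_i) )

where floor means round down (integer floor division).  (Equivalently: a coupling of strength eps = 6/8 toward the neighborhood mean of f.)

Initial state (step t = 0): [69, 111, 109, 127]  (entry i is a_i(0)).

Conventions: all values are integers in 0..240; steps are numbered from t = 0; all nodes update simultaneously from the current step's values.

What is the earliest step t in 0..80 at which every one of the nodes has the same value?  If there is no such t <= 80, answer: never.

Simulating step by step:
t=0: [69, 111, 109, 127]  (not all equal)
t=1: [151, 151, 151, 151]  (all equal)

Answer: 1
Key observation: Synchronization is absorbing here: once all nodes are equal they stay equal, and step 1 is the first all-equal step.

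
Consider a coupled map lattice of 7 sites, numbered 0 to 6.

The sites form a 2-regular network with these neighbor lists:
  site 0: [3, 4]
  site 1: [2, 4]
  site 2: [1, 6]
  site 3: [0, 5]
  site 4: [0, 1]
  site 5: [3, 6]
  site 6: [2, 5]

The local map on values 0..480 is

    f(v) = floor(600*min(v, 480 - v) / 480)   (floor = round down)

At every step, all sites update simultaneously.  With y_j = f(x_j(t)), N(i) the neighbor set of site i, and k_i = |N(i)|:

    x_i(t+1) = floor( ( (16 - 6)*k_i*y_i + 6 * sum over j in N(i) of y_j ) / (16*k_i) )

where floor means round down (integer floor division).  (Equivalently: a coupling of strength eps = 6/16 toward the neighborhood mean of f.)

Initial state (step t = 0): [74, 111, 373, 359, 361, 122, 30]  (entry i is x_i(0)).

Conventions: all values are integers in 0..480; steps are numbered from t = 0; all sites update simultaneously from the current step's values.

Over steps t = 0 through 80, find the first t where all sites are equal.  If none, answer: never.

Simulating step by step:
t=0: [74, 111, 373, 359, 361, 122, 30]  (not all equal)
t=1: [113, 138, 115, 140, 135, 130, 76]  (not all equal)
t=2: [152, 165, 139, 166, 163, 151, 116]  (not all equal)
t=3: [195, 199, 173, 200, 201, 183, 158]  (not all equal)
t=4: [245, 242, 218, 244, 248, 226, 206]  (not all equal)
t=5: [292, 291, 273, 292, 291, 279, 264]  (not all equal)
t=6: [235, 240, 256, 238, 235, 251, 264]  (not all equal)
t=7: [293, 294, 281, 294, 294, 285, 274]  (not all equal)
t=8: [232, 235, 246, 234, 232, 243, 252]  (not all equal)
t=9: [290, 292, 290, 292, 290, 293, 288]  (not all equal)
t=10: [236, 235, 237, 235, 236, 234, 238]  (not all equal)
t=11: [294, 293, 295, 293, 294, 293, 295]  (not all equal)
t=12: [232, 232, 231, 232, 232, 232, 231]  (not all equal)
t=13: [290, 289, 288, 290, 290, 289, 288]  (not all equal)
t=14: [237, 238, 239, 237, 237, 238, 239]  (not all equal)
t=15: [296, 297, 297, 296, 296, 297, 297]  (not all equal)
t=16: [230, 228, 228, 229, 229, 228, 228]  (not all equal)
t=17: [286, 285, 285, 286, 286, 285, 285]  (not all equal)
t=18: [242, 242, 243, 242, 242, 242, 243]  (not all equal)
t=19: [297, 296, 296, 297, 297, 296, 296]  (not all equal)
t=20: [228, 229, 230, 228, 228, 229, 230]  (not all equal)
t=21: [285, 286, 286, 285, 285, 286, 286]  (not all equal)
t=22: [243, 242, 242, 242, 242, 242, 242]  (not all equal)
t=23: [296, 297, 297, 296, 296, 297, 297]  (not all equal)

Answer: never
Key observation: The state at step 15 reappears at step 23 — the system is in a cycle of period 8 from step 15 on.  No step 0..23 is synchronized, and the cycle repeats forever, so no step up to 80 (or ever) has all sites equal.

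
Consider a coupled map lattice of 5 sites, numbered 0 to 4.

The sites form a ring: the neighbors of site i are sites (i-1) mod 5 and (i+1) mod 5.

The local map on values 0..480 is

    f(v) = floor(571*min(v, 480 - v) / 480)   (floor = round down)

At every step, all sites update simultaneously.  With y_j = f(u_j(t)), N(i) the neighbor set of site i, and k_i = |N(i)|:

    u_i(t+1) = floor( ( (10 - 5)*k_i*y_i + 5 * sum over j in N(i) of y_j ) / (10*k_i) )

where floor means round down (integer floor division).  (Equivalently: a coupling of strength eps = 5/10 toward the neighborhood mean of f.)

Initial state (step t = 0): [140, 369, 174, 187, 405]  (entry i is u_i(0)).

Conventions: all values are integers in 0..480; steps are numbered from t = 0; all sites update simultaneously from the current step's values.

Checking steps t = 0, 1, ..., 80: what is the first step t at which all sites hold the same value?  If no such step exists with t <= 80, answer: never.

Answer: 14
Key observation: Synchronization is absorbing here: once all sites are equal they stay equal, and step 14 is the first all-equal step.

Derivation:
t=0: [140, 369, 174, 187, 405]  (not all equal)
t=1: [138, 159, 191, 184, 141]  (not all equal)
t=2: [171, 192, 215, 207, 179]  (not all equal)
t=3: [211, 228, 246, 239, 218]  (not all equal)
t=4: [258, 267, 277, 276, 263]  (not all equal)
t=5: [259, 252, 244, 245, 255]  (not all equal)
t=6: [265, 271, 277, 276, 268]  (not all equal)
t=7: [252, 248, 243, 244, 250]  (not all equal)
t=8: [272, 275, 279, 278, 274]  (not all equal)
t=9: [245, 243, 240, 241, 244]  (not all equal)
t=10: [279, 281, 283, 283, 280]  (not all equal)
t=11: [237, 236, 234, 234, 236]  (not all equal)
t=12: [280, 279, 278, 278, 279]  (not all equal)
t=13: [238, 238, 239, 239, 238]  (not all equal)
t=14: [283, 283, 283, 283, 283]  (all equal)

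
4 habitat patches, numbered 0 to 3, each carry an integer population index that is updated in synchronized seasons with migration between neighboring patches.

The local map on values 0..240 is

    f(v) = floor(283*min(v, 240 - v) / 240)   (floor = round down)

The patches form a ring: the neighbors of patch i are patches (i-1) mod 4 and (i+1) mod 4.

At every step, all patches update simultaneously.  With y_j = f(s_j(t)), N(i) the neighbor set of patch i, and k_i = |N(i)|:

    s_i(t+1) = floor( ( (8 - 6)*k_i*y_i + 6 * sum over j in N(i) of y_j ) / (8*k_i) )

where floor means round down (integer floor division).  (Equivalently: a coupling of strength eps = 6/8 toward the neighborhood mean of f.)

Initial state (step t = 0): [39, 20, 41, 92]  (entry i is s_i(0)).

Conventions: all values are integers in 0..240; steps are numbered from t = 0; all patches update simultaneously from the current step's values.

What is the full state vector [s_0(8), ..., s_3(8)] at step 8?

Simulating step by step:
t=0: [39, 20, 41, 92]
t=1: [60, 40, 61, 61]
t=2: [61, 64, 62, 70]
t=3: [76, 72, 77, 74]
t=4: [86, 88, 86, 88]
t=5: [102, 101, 102, 101]
t=6: [119, 119, 119, 119]
t=7: [140, 140, 140, 140]
t=8: [117, 117, 117, 117]

Answer: [117, 117, 117, 117]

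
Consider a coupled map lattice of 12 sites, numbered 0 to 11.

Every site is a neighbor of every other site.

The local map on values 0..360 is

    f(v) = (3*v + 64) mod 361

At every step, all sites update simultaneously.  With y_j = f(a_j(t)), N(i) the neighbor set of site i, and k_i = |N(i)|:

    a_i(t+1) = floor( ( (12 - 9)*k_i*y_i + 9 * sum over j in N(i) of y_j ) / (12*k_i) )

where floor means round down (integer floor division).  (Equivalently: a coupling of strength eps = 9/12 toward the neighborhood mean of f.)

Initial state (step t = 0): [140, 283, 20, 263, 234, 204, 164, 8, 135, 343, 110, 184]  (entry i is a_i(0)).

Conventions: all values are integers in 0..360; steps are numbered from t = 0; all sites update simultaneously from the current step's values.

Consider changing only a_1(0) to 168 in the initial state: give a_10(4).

Answer: a_10(4) = 213
Key observation: This trace re-runs the system from the modified initial state.

Derivation:
t=0: [140, 168, 20, 263, 234, 204, 164, 8, 135, 343, 110, 184]
t=1: [133, 148, 133, 135, 119, 168, 146, 127, 130, 113, 117, 157]
t=2: [108, 116, 108, 109, 100, 127, 115, 104, 106, 97, 99, 121]
t=3: [54, 58, 54, 55, 50, 64, 58, 52, 53, 114, 49, 61]
t=4: [216, 218, 216, 217, 214, 221, 218, 215, 215, 183, 213, 220]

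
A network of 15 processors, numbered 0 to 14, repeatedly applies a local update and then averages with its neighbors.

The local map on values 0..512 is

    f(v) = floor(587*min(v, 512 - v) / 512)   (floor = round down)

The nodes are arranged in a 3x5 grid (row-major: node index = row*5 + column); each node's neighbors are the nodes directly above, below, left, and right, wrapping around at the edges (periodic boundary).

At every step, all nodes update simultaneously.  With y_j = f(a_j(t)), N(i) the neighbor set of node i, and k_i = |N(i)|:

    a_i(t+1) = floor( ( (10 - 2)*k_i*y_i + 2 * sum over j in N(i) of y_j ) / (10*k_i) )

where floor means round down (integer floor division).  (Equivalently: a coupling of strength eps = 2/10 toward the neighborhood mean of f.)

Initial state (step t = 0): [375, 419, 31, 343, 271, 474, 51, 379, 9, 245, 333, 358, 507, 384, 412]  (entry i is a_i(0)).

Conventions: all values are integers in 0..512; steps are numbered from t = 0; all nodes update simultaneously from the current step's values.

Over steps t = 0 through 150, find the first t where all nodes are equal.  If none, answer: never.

Simulating step by step:
t=0: [375, 419, 31, 343, 271, 474, 51, 379, 9, 245, 333, 358, 507, 384, 412]  (not all equal)
t=1: [157, 106, 50, 177, 258, 69, 70, 127, 46, 246, 188, 159, 29, 132, 136]  (not all equal)
t=2: [178, 121, 70, 189, 273, 101, 90, 127, 80, 254, 201, 168, 53, 142, 170]  (not all equal)
t=3: [201, 139, 91, 203, 264, 133, 111, 132, 113, 266, 219, 180, 76, 157, 203]  (not all equal)
t=4: [226, 160, 114, 220, 276, 166, 135, 143, 145, 265, 241, 196, 101, 177, 235]  (not all equal)
t=5: [253, 184, 139, 240, 269, 200, 161, 158, 177, 271, 267, 215, 127, 201, 266]  (not all equal)
t=6: [281, 211, 167, 263, 278, 234, 190, 179, 209, 270, 276, 237, 156, 229, 278]  (not all equal)
t=7: [263, 239, 198, 276, 269, 265, 222, 205, 242, 273, 269, 262, 188, 258, 268]  (not all equal)
t=8: [283, 271, 231, 269, 277, 280, 257, 236, 275, 275, 279, 279, 223, 284, 279]  (not all equal)
t=9: [263, 275, 265, 275, 269, 266, 287, 270, 270, 270, 266, 268, 257, 262, 267]  (not all equal)
t=10: [283, 272, 281, 273, 278, 280, 261, 277, 277, 277, 281, 278, 289, 284, 280]  (not all equal)
t=11: [263, 274, 264, 272, 267, 266, 283, 268, 268, 268, 264, 268, 257, 261, 265]  (not all equal)
t=12: [283, 273, 283, 276, 280, 281, 265, 279, 279, 279, 283, 278, 290, 286, 282]  (not all equal)
t=13: [262, 272, 262, 268, 265, 264, 280, 266, 266, 266, 262, 268, 256, 259, 263]  (not all equal)
t=14: [285, 275, 285, 280, 283, 283, 268, 281, 282, 282, 285, 279, 291, 288, 285]  (not all equal)
t=15: [260, 270, 260, 264, 262, 262, 276, 263, 262, 262, 260, 266, 254, 256, 260]  (not all equal)
t=16: [287, 278, 287, 284, 286, 285, 272, 284, 286, 286, 287, 281, 290, 291, 288]  (not all equal)
t=17: [257, 267, 257, 260, 258, 260, 272, 261, 258, 258, 257, 263, 254, 253, 256]  (not all equal)
t=18: [291, 281, 290, 288, 291, 287, 277, 287, 290, 290, 291, 284, 290, 290, 292]  (not all equal)
t=19: [253, 263, 254, 255, 253, 257, 267, 257, 254, 254, 253, 260, 254, 254, 252]  (not all equal)
t=20: [289, 285, 290, 291, 290, 291, 281, 291, 291, 290, 289, 287, 290, 290, 288]  (not all equal)
t=21: [255, 259, 254, 253, 254, 253, 262, 253, 253, 254, 255, 257, 254, 254, 255]  (not all equal)
t=22: [291, 290, 290, 290, 291, 290, 286, 289, 290, 290, 291, 291, 291, 290, 291]  (not all equal)
t=23: [253, 254, 254, 253, 253, 254, 258, 255, 254, 253, 253, 253, 253, 253, 253]  (not all equal)
t=24: [290, 290, 290, 290, 290, 290, 291, 291, 290, 290, 290, 290, 290, 290, 290]  (not all equal)
t=25: [254, 253, 253, 254, 254, 253, 253, 253, 253, 254, 254, 253, 253, 254, 254]  (not all equal)
t=26: [290, 290, 290, 290, 291, 290, 290, 290, 290, 290, 290, 290, 290, 290, 291]  (not all equal)
t=27: [253, 254, 254, 253, 253, 254, 254, 254, 254, 253, 253, 254, 254, 253, 253]  (not all equal)
t=28: [290, 290, 290, 290, 290, 290, 291, 291, 290, 290, 290, 290, 290, 290, 290]  (not all equal)

Answer: never
Key observation: The state at step 24 reappears at step 28 — the system is in a cycle of period 4 from step 24 on.  No step 0..28 is synchronized, and the cycle repeats forever, so no step up to 150 (or ever) has all nodes equal.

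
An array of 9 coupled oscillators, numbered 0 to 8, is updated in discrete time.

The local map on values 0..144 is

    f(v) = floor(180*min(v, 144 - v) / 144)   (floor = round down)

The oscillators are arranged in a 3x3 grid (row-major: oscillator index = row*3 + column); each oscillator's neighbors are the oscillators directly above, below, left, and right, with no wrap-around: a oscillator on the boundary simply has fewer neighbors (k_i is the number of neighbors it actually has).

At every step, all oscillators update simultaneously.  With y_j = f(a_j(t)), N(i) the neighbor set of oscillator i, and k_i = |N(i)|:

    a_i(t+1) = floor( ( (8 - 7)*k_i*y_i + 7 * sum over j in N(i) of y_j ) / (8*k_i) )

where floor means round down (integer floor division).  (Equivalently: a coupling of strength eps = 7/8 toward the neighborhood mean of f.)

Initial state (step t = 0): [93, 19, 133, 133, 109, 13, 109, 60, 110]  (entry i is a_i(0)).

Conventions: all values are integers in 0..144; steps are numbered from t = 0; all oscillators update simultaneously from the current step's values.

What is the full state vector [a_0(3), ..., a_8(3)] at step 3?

Simulating step by step:
t=0: [93, 19, 133, 133, 109, 13, 109, 60, 110]
t=1: [23, 37, 18, 45, 33, 30, 43, 46, 45]
t=2: [48, 32, 39, 42, 48, 39, 56, 50, 48]
t=3: [47, 54, 44, 61, 51, 55, 58, 63, 55]

Answer: [47, 54, 44, 61, 51, 55, 58, 63, 55]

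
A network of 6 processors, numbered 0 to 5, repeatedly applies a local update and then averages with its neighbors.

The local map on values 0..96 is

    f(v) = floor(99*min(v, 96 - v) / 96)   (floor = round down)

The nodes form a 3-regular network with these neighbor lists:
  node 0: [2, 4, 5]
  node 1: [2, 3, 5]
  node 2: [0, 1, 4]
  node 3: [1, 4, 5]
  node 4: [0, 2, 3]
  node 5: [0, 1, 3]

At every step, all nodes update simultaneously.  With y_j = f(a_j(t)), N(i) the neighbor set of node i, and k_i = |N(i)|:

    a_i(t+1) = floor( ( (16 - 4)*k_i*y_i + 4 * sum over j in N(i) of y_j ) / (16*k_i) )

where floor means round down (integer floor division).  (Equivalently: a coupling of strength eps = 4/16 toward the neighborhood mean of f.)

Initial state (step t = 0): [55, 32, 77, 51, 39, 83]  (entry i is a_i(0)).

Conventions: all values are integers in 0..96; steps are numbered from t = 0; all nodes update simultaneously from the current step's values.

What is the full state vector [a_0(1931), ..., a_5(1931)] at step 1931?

Answer: [33, 29, 30, 34, 36, 29]
Key observation: The state at step 6, [33, 29, 30, 34, 36, 29], reappears at step 7: the system is in a cycle of period 1 from step 6 on.  Therefore the state at step 1931 equals the state at step 6 + ((1931 - 6) mod 1) = 6, which is [33, 29, 30, 34, 36, 29].

Derivation:
t=0: [55, 32, 77, 51, 39, 83]
t=1: [37, 31, 23, 41, 38, 19]
t=2: [35, 30, 26, 38, 37, 23]
t=3: [34, 29, 28, 36, 36, 26]
t=4: [33, 29, 29, 35, 36, 27]
t=5: [33, 29, 30, 34, 36, 28]
t=6: [33, 29, 30, 34, 36, 29]
t=7: [33, 29, 30, 34, 36, 29]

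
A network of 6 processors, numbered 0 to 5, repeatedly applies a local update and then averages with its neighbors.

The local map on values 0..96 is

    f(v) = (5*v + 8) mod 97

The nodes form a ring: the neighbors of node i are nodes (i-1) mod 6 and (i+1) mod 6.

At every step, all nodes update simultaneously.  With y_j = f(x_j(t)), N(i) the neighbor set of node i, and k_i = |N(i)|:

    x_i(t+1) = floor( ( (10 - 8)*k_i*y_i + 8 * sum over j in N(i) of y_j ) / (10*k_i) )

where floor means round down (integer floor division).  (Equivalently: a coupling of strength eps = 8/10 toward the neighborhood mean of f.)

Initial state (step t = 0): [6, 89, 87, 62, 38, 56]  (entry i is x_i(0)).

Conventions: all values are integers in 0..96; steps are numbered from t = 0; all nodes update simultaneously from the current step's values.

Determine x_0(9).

Simulating step by step:
t=0: [6, 89, 87, 62, 38, 56]
t=1: [71, 50, 47, 29, 49, 35]
t=2: [74, 61, 57, 54, 68, 69]
t=3: [51, 40, 42, 40, 69, 70]
t=4: [46, 40, 16, 37, 44, 65]
t=5: [31, 55, 61, 68, 62, 39]
t=6: [52, 53, 62, 31, 31, 39]
t=7: [50, 56, 63, 50, 43, 57]
t=8: [51, 57, 69, 37, 32, 37]
t=9: [53, 52, 51, 72, 91, 75]

Answer: x_0(9) = 53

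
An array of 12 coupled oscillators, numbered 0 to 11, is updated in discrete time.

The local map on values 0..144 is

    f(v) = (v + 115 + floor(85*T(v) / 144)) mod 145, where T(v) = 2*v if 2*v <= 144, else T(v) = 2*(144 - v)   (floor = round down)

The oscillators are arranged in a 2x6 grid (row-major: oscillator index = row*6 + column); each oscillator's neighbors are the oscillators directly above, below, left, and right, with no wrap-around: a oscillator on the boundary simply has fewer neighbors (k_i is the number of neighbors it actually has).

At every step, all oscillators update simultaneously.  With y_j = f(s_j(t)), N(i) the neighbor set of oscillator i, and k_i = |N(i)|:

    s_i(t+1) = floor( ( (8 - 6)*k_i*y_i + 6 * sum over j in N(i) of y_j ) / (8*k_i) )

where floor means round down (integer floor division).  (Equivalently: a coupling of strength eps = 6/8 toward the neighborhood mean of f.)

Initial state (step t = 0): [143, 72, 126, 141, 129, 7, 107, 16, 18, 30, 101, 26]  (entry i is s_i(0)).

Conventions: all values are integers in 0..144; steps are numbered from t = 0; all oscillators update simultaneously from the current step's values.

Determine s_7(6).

Simulating step by step:
t=0: [143, 72, 126, 141, 129, 7, 107, 16, 18, 30, 101, 26]
t=1: [121, 90, 91, 95, 120, 85, 74, 65, 41, 69, 74, 100]
t=2: [122, 118, 106, 120, 122, 120, 117, 104, 103, 106, 121, 124]
t=3: [117, 119, 119, 118, 117, 117, 118, 119, 120, 119, 118, 117]
t=4: [118, 118, 118, 118, 118, 118, 118, 118, 118, 118, 118, 118]
t=5: [118, 118, 118, 118, 118, 118, 118, 118, 118, 118, 118, 118]
t=6: [118, 118, 118, 118, 118, 118, 118, 118, 118, 118, 118, 118]

Answer: s_7(6) = 118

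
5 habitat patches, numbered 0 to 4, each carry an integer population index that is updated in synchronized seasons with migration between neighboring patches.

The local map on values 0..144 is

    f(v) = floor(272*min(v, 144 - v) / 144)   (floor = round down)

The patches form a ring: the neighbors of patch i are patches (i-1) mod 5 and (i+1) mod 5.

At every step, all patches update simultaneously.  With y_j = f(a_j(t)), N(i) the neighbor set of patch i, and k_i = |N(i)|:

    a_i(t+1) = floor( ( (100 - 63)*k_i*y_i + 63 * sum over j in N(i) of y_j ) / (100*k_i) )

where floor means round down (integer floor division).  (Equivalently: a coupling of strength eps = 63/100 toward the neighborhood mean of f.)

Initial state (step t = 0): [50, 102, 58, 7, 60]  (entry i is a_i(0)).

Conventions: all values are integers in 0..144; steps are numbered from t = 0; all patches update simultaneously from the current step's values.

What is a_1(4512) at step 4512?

Simulating step by step:
t=0: [50, 102, 58, 7, 60]
t=1: [95, 93, 69, 74, 75]
t=2: [105, 105, 119, 130, 118]
t=3: [65, 64, 48, 39, 49]
t=4: [111, 111, 94, 84, 95]
t=5: [71, 72, 89, 100, 89]
t=6: [124, 124, 107, 95, 106]
t=7: [47, 47, 66, 78, 66]
t=8: [99, 99, 112, 124, 112]
t=9: [77, 77, 60, 51, 60]
t=10: [121, 121, 111, 106, 111]
t=11: [48, 48, 58, 65, 58]
t=12: [95, 95, 107, 113, 107]
t=13: [84, 84, 72, 64, 72]
t=14: [120, 120, 123, 130, 123]
t=15: [43, 43, 36, 34, 36]
t=16: [76, 76, 70, 66, 70]
t=17: [129, 129, 128, 129, 128]
t=18: [28, 28, 28, 29, 28]
t=19: [52, 52, 52, 52, 52]
t=20: [98, 98, 98, 98, 98]
t=21: [86, 86, 86, 86, 86]
t=22: [109, 109, 109, 109, 109]
t=23: [66, 66, 66, 66, 66]
t=24: [124, 124, 124, 124, 124]
t=25: [37, 37, 37, 37, 37]
t=26: [69, 69, 69, 69, 69]
t=27: [130, 130, 130, 130, 130]
t=28: [26, 26, 26, 26, 26]
t=29: [49, 49, 49, 49, 49]
t=30: [92, 92, 92, 92, 92]
t=31: [98, 98, 98, 98, 98]

Answer: a_1(4512) = 124
Key observation: The state at step 20, [98, 98, 98, 98, 98], reappears at step 31: the system is in a cycle of period 11 from step 20 on.  Therefore the state at step 4512 equals the state at step 20 + ((4512 - 20) mod 11) = 24, which is [124, 124, 124, 124, 124].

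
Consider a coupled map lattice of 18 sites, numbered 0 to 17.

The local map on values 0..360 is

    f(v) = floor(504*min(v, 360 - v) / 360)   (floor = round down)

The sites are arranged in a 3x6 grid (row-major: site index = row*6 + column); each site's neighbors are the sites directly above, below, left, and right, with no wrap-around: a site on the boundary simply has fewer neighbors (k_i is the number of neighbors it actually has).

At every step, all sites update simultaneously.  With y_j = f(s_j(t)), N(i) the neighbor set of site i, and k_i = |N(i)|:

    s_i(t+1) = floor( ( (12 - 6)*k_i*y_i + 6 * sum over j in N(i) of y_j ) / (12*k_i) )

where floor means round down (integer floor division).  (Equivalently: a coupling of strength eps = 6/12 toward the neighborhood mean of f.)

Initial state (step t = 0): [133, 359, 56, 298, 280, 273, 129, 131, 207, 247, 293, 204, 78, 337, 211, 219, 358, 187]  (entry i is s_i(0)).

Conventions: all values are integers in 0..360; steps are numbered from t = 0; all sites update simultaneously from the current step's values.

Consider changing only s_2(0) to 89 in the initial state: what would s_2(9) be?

Answer: s_2(9) = 231
Key observation: This trace re-runs the system from the modified initial state.

Derivation:
t=0: [133, 359, 89, 298, 280, 273, 129, 131, 207, 247, 293, 204, 78, 337, 211, 219, 358, 187]
t=1: [138, 82, 112, 108, 106, 143, 169, 144, 191, 152, 107, 185, 107, 99, 177, 159, 89, 176]
t=2: [184, 148, 161, 161, 157, 198, 208, 191, 220, 200, 165, 221, 168, 168, 222, 208, 164, 215]
t=3: [227, 221, 217, 223, 223, 216, 225, 224, 207, 220, 223, 207, 229, 228, 203, 213, 222, 207]
t=4: [188, 193, 199, 193, 192, 201, 187, 192, 207, 198, 194, 208, 184, 190, 210, 203, 198, 208]
t=5: [238, 233, 225, 230, 232, 222, 241, 233, 219, 225, 228, 217, 243, 234, 216, 219, 223, 215]
t=6: [170, 177, 187, 183, 182, 191, 168, 178, 193, 189, 186, 196, 167, 178, 195, 195, 192, 199]
t=7: [239, 245, 242, 245, 245, 237, 237, 245, 236, 238, 240, 231, 237, 243, 234, 233, 234, 228]
t=8: [167, 163, 165, 163, 164, 171, 169, 164, 170, 169, 169, 177, 169, 166, 173, 175, 176, 181]
t=9: [232, 229, 231, 230, 231, 238, 234, 231, 236, 236, 237, 244, 235, 233, 240, 243, 244, 248]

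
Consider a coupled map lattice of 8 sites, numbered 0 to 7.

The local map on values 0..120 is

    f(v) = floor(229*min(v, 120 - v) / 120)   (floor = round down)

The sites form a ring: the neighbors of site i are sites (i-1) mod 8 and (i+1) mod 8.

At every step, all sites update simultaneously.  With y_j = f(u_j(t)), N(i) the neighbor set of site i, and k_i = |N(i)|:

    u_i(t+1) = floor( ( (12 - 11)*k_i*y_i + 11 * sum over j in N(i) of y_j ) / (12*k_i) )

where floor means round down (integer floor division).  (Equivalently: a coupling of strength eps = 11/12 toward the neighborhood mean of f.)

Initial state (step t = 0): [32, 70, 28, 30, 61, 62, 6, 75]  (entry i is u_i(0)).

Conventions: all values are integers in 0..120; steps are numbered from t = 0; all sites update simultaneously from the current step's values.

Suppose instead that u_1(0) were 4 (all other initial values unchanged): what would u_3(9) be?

Simulating step by step:
t=0: [32, 4, 28, 30, 61, 62, 6, 75]
t=1: [47, 52, 33, 80, 85, 65, 90, 40]
t=2: [87, 77, 85, 65, 88, 65, 87, 73]
t=3: [83, 65, 90, 66, 100, 65, 93, 64]
t=4: [102, 66, 99, 52, 98, 49, 100, 64]
t=5: [98, 42, 95, 45, 91, 43, 94, 41]
t=6: [75, 47, 79, 53, 81, 54, 77, 47]
t=7: [88, 82, 93, 78, 99, 80, 94, 83]
t=8: [70, 57, 73, 48, 74, 47, 71, 56]
t=9: [106, 93, 98, 88, 89, 89, 97, 95]

Answer: u_3(9) = 88
Key observation: This trace re-runs the system from the modified initial state.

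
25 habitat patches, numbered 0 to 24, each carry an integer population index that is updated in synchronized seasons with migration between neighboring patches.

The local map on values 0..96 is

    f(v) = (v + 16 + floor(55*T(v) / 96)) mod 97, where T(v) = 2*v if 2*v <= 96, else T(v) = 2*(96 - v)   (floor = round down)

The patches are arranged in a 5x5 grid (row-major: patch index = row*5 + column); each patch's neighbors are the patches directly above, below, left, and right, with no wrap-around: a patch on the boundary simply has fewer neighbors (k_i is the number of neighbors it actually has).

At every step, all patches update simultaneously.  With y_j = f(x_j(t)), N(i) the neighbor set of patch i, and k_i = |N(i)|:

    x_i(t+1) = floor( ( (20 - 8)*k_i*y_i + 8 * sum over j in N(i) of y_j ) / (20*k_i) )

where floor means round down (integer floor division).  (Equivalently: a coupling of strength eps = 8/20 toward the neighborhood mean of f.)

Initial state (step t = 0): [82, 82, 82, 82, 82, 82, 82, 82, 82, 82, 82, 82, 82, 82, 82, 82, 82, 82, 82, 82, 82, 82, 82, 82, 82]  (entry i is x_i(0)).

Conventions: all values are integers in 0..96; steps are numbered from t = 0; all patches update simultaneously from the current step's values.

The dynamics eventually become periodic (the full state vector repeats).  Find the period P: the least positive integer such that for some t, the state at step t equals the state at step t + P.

Answer: 2
Key observation: The state at step 5, [20, 20, 20, 20, 20, 20, 20, 20, 20, 20, 20, 20, 20, 20, 20, 20, 20, 20, 20, 20, 20, 20, 20, 20, 20], reappears at step 7 — and no state repeats earlier — so the cycle the system enters has period 2.

Derivation:
t=0: [82, 82, 82, 82, 82, 82, 82, 82, 82, 82, 82, 82, 82, 82, 82, 82, 82, 82, 82, 82, 82, 82, 82, 82, 82]
t=1: [17, 17, 17, 17, 17, 17, 17, 17, 17, 17, 17, 17, 17, 17, 17, 17, 17, 17, 17, 17, 17, 17, 17, 17, 17]
t=2: [52, 52, 52, 52, 52, 52, 52, 52, 52, 52, 52, 52, 52, 52, 52, 52, 52, 52, 52, 52, 52, 52, 52, 52, 52]
t=3: [21, 21, 21, 21, 21, 21, 21, 21, 21, 21, 21, 21, 21, 21, 21, 21, 21, 21, 21, 21, 21, 21, 21, 21, 21]
t=4: [61, 61, 61, 61, 61, 61, 61, 61, 61, 61, 61, 61, 61, 61, 61, 61, 61, 61, 61, 61, 61, 61, 61, 61, 61]
t=5: [20, 20, 20, 20, 20, 20, 20, 20, 20, 20, 20, 20, 20, 20, 20, 20, 20, 20, 20, 20, 20, 20, 20, 20, 20]
t=6: [58, 58, 58, 58, 58, 58, 58, 58, 58, 58, 58, 58, 58, 58, 58, 58, 58, 58, 58, 58, 58, 58, 58, 58, 58]
t=7: [20, 20, 20, 20, 20, 20, 20, 20, 20, 20, 20, 20, 20, 20, 20, 20, 20, 20, 20, 20, 20, 20, 20, 20, 20]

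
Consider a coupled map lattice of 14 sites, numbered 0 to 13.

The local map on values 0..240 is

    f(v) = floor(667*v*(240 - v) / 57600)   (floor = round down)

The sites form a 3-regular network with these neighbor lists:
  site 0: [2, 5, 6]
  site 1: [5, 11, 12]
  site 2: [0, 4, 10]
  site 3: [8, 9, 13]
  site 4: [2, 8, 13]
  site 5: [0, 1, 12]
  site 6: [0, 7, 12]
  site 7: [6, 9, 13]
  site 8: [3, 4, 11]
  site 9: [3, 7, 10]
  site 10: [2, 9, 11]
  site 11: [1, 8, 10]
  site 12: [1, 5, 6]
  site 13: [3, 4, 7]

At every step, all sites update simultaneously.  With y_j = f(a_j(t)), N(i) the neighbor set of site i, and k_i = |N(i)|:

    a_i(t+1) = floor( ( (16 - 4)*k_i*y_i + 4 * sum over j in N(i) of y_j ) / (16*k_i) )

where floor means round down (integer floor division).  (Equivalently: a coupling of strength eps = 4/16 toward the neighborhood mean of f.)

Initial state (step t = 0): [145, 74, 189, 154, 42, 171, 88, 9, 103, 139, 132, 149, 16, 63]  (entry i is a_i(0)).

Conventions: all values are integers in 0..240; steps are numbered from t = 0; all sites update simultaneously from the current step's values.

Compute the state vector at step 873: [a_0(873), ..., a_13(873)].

Answer: [153, 153, 153, 153, 153, 153, 154, 154, 153, 154, 153, 153, 153, 153]
Key observation: The state at step 8, [153, 154, 154, 153, 154, 154, 153, 153, 154, 153, 153, 154, 153, 153], reappears at step 10: the system is in a cycle of period 2 from step 8 on.  Therefore the state at step 873 equals the state at step 8 + ((873 - 8) mod 2) = 9, which is [153, 153, 153, 153, 153, 153, 154, 154, 153, 154, 153, 153, 153, 153].

Derivation:
t=0: [145, 74, 189, 154, 42, 171, 88, 9, 103, 139, 132, 149, 16, 63]
t=1: [152, 134, 118, 152, 105, 130, 134, 55, 156, 150, 159, 156, 66, 119]
t=2: [156, 160, 163, 154, 163, 161, 156, 128, 152, 152, 151, 151, 140, 160]
t=3: [150, 149, 146, 152, 146, 148, 153, 162, 153, 155, 154, 154, 158, 149]
t=4: [156, 156, 157, 154, 157, 156, 153, 148, 154, 151, 153, 153, 151, 155]
t=5: [151, 151, 150, 153, 150, 151, 154, 156, 152, 154, 153, 153, 154, 152]
t=6: [154, 154, 155, 153, 155, 154, 153, 151, 154, 153, 154, 154, 153, 153]
t=7: [153, 153, 152, 153, 152, 153, 154, 154, 153, 154, 153, 153, 153, 153]
t=8: [153, 154, 154, 153, 154, 154, 153, 153, 154, 153, 153, 154, 153, 153]
t=9: [153, 153, 153, 153, 153, 153, 154, 154, 153, 154, 153, 153, 153, 153]
t=10: [153, 154, 154, 153, 154, 154, 153, 153, 154, 153, 153, 154, 153, 153]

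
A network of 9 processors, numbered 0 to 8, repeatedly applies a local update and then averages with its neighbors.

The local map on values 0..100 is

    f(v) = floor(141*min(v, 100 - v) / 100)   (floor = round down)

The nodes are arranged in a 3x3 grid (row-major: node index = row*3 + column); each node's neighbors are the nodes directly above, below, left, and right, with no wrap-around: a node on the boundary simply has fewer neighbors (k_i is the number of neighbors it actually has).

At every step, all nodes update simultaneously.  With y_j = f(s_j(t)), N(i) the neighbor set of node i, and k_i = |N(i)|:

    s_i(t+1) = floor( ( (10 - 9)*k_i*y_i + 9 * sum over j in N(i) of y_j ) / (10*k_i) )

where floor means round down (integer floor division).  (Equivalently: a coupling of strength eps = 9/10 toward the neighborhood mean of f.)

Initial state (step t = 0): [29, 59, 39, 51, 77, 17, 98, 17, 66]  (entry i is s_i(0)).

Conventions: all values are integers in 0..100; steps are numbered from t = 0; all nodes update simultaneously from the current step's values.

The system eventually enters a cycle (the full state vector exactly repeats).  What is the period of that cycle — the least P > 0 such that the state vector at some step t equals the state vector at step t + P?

Answer: 2
Key observation: The state at step 23, [66, 66, 66, 66, 66, 66, 66, 66, 66], reappears at step 25 — and no state repeats earlier — so the cycle the system enters has period 2.

Derivation:
t=0: [29, 59, 39, 51, 77, 17, 98, 17, 66]
t=1: [60, 43, 41, 29, 41, 42, 41, 26, 25]
t=2: [50, 57, 59, 55, 49, 50, 39, 48, 46]
t=3: [62, 64, 64, 64, 65, 64, 63, 62, 68]
t=4: [50, 50, 50, 51, 50, 48, 51, 49, 50]
t=5: [69, 70, 68, 69, 68, 69, 69, 69, 68]
t=6: [42, 44, 42, 43, 42, 44, 43, 44, 43]
t=7: [60, 59, 61, 59, 61, 59, 60, 59, 61]
t=8: [56, 54, 56, 55, 56, 54, 56, 54, 56]
t=9: [63, 62, 63, 62, 63, 62, 63, 62, 63]
t=10: [52, 52, 52, 52, 52, 52, 52, 52, 52]
t=11: [67, 67, 67, 67, 67, 67, 67, 67, 67]
t=12: [46, 46, 46, 46, 46, 46, 46, 46, 46]
t=13: [64, 64, 64, 64, 64, 64, 64, 64, 64]
t=14: [50, 50, 50, 50, 50, 50, 50, 50, 50]
t=15: [70, 70, 70, 70, 70, 70, 70, 70, 70]
t=16: [42, 42, 42, 42, 42, 42, 42, 42, 42]
t=17: [59, 59, 59, 59, 59, 59, 59, 59, 59]
t=18: [57, 57, 57, 57, 57, 57, 57, 57, 57]
t=19: [60, 60, 60, 60, 60, 60, 60, 60, 60]
t=20: [56, 56, 56, 56, 56, 56, 56, 56, 56]
t=21: [62, 62, 62, 62, 62, 62, 62, 62, 62]
t=22: [53, 53, 53, 53, 53, 53, 53, 53, 53]
t=23: [66, 66, 66, 66, 66, 66, 66, 66, 66]
t=24: [47, 47, 47, 47, 47, 47, 47, 47, 47]
t=25: [66, 66, 66, 66, 66, 66, 66, 66, 66]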